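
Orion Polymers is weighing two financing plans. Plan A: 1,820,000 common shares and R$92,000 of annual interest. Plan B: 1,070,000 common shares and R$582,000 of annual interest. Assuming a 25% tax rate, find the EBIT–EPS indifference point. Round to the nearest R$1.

R$1,281,067

At indifference, (EBIT − 92,000)(1 − t)/1,820,000 = (EBIT − 582,000)(1 − t)/1,070,000.
The (1 − t) factor cancels: (EBIT − 92,000) × 1,070,000 = (EBIT − 582,000) × 1,820,000.
EBIT × (1,820,000 − 1,070,000) = 582,000 × 1,820,000 − 92,000 × 1,070,000 = 960,800,000,000, so EBIT = 960,800,000,000 ÷ 750,000 = 1,281,066.67.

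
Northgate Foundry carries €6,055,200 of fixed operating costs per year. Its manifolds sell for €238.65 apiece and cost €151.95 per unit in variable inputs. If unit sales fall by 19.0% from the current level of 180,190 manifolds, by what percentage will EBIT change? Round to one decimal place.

-31.0%

At 180,190 units, contribution = 180,190 × €86.70 = €15,622,473.00.
EBIT = €15,622,473.00 − €6,055,200 = €9,567,273.00.
DOL = contribution ÷ EBIT = €15,622,473.00 ÷ €9,567,273.00 = 1.6329.
Operating income changes by 1.6329 × -19.0% = -31.0%.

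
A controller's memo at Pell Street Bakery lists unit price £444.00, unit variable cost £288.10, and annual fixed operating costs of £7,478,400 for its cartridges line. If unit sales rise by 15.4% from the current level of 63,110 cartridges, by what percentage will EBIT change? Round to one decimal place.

+64.2%

Total contribution margin = 63,110 × £155.90 = £9,838,849.00.
EBIT = £9,838,849.00 − £7,478,400 = £2,360,449.00.
DOL = contribution ÷ EBIT = £9,838,849.00 ÷ £2,360,449.00 = 4.1682.
Operating income changes by 4.1682 × +15.4% = +64.2%.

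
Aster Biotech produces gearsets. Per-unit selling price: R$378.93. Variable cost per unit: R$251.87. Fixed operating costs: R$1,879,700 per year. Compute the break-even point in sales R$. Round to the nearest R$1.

CM per unit = R$378.93 − R$251.87 = R$127.06; CM ratio = R$127.06 / R$378.93 = 0.3353.
Break-even revenue = fixed costs × price ÷ CM = R$1,879,700 × R$378.93 ÷ R$127.06 = R$5,605,814.

R$5,605,814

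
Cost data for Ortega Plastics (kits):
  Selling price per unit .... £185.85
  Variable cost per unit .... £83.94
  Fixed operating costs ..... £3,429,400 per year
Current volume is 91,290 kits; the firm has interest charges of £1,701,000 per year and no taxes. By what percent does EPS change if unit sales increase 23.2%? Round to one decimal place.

+51.7%

Total contribution margin = 91,290 × £101.91 = £9,303,363.90.
Operating income = contribution − fixed costs = £9,303,363.90 − £3,429,400 = £5,873,963.90.
After interest of £1,701,000.00, pre-tax earnings = £4,172,963.90.
Degree of combined leverage = contribution ÷ (EBIT − I) = £9,303,363.90 ÷ £4,172,963.90 = 2.2294.
%ΔEPS = DCL × %ΔSales = 2.2294 × +23.2% = +51.7%.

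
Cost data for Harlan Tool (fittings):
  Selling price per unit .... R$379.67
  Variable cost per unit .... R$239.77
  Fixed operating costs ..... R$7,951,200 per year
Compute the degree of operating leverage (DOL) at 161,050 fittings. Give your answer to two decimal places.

Contribution at this volume is 161,050 × R$139.90 = R$22,530,895.00.
Subtracting fixed costs: EBIT = R$22,530,895.00 − R$7,951,200 = R$14,579,695.00.
DOL = contribution ÷ EBIT = R$22,530,895.00 ÷ R$14,579,695.00 = 1.5454.

1.55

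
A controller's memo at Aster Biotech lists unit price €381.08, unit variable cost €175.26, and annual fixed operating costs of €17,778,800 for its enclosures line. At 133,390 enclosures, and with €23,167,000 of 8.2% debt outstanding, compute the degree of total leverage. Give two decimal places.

3.53

At 133,390 units, contribution = 133,390 × €205.82 = €27,454,329.80.
Subtracting fixed costs: EBIT = €27,454,329.80 − €17,778,800 = €9,675,529.80. Interest = €1,899,694.00.
DOL = €27,454,329.80 ÷ €9,675,529.80 = 2.8375; DFL = €9,675,529.80 ÷ €7,775,835.80 = 1.2443.
DCL = DOL × DFL = 2.8375 × 1.2443 = 3.5307.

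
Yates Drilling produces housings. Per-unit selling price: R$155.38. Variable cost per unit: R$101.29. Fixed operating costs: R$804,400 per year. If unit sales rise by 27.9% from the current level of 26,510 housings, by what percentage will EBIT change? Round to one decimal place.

At 26,510 units, contribution = 26,510 × R$54.09 = R$1,433,925.90.
Operating income = contribution − fixed costs = R$1,433,925.90 − R$804,400 = R$629,525.90.
DOL = contribution ÷ EBIT = R$1,433,925.90 ÷ R$629,525.90 = 2.2778.
%ΔEBIT = DOL × %ΔSales = 2.2778 × +27.9% = +63.6%.

+63.6%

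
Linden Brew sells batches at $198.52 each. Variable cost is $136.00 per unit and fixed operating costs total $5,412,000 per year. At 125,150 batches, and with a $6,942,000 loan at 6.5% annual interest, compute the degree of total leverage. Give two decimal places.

Contribution at this volume is 125,150 × $62.52 = $7,824,378.00.
Subtracting fixed costs: EBIT = $7,824,378.00 − $5,412,000 = $2,412,378.00. Interest = $451,230.00.
DOL = $7,824,378.00 ÷ $2,412,378.00 = 3.2434; DFL = $2,412,378.00 ÷ $1,961,148.00 = 1.2301.
DCL = DOL × DFL = 3.2434 × 1.2301 = 3.9897.

3.99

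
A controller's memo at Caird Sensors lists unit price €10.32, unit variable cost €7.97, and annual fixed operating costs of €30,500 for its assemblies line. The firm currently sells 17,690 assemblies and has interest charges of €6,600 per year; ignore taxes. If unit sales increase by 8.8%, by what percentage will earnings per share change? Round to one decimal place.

+81.8%

At 17,690 units, contribution = 17,690 × €2.35 = €41,571.50.
Subtracting fixed costs: EBIT = €41,571.50 − €30,500 = €11,071.50.
Interest = €6,600.00, so EBIT − I = €4,471.50.
Degree of combined leverage = contribution ÷ (EBIT − I) = €41,571.50 ÷ €4,471.50 = 9.2970.
EPS therefore changes by 9.2970 × (+8.8%) = +81.8%.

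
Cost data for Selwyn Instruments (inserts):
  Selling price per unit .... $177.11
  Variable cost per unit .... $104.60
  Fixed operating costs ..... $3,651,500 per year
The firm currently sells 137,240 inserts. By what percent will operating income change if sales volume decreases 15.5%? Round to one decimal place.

Contribution at this volume is 137,240 × $72.51 = $9,951,272.40.
Subtracting fixed costs: EBIT = $9,951,272.40 − $3,651,500 = $6,299,772.40.
So DOL = total CM / EBIT = $9,951,272.40 / $6,299,772.40 = 1.5796.
%ΔEBIT = DOL × %ΔSales = 1.5796 × -15.5% = -24.5%.

-24.5%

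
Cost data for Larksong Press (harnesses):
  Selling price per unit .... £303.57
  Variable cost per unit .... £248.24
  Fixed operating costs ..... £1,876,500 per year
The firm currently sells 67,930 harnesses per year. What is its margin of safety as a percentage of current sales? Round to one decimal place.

50.1%

Contribution margin per unit = £303.57 − £248.24 = £55.33. Break-even units = £1,876,500 ÷ £55.33 = 33,914.69; break-even revenue = 33,914.69 × £303.57 = £10,295,483.55.
Actual sales revenue = 67,930 × £303.57 = £20,621,510.10.
Margin of safety = (£20,621,510.10 − £10,295,483.55) ÷ £20,621,510.10 = 50.1%.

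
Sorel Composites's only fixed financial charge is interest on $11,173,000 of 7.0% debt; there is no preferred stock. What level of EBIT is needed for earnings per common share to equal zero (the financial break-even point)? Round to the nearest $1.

$782,110

Annual interest = 7.0% × $11,173,000 = $782,110.00.
Without preferred stock the financial break-even is simply EBIT = interest = $782,110.00.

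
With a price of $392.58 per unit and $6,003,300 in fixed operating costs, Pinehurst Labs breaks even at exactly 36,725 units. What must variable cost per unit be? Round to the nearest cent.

At break-even, FC = Q × (P − VC), so P − VC = $6,003,300 ÷ 36,725 = $163.4663.
Hence VC = price − CM = $392.58 − $163.4663 = $229.11.

$229.11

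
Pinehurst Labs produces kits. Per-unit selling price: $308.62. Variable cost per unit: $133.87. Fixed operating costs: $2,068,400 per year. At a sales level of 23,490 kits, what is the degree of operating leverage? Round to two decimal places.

2.02

At 23,490 units, contribution = 23,490 × $174.75 = $4,104,877.50.
Subtracting fixed costs: EBIT = $4,104,877.50 − $2,068,400 = $2,036,477.50.
DOL = contribution ÷ EBIT = $4,104,877.50 ÷ $2,036,477.50 = 2.0157.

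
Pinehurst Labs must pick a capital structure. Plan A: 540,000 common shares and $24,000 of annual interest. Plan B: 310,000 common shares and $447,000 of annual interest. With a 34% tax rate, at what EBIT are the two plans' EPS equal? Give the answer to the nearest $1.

Set EPS_A = EPS_B: (EBIT − $24,000)(1 − 0.34) ÷ 540,000 = (EBIT − $447,000)(1 − 0.34) ÷ 310,000.
Cancelling (1 − t) and cross-multiplying: 310,000·(EBIT − 24,000) = 540,000·(EBIT − 447,000).
Solving, EBIT = (447,000·540,000 − 24,000·310,000) / (540,000 − 310,000) = 233,940,000,000 / 230,000 = 1,017,130.43.

$1,017,130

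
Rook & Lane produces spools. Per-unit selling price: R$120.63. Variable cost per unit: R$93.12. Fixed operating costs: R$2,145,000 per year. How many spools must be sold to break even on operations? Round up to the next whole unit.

Each unit contributes R$120.63 − R$93.12 = R$27.51.
Break-even volume = fixed costs ÷ CM per unit = R$2,145,000 ÷ R$27.51 = 77,971.65, so 77,972 spools.

77,972 spools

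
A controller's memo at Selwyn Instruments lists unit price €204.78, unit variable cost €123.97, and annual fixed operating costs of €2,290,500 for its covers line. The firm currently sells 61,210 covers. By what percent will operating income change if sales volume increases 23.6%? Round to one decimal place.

+44.0%

Contribution at this volume is 61,210 × €80.81 = €4,946,380.10.
EBIT = €4,946,380.10 − €2,290,500 = €2,655,880.10.
Degree of operating leverage = €4,946,380.10 / €2,655,880.10 = 1.8624.
So EBIT moves 1.8624 × (+23.6%) = +44.0%.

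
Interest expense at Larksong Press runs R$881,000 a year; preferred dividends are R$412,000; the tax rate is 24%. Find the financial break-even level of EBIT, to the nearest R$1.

Preferred dividends are paid after tax, so their pre-tax equivalent is R$412,000 ÷ (1 − 0.24) = R$542,105.26.
EPS = 0 when EBIT covers interest plus the pre-tax preferred burden: R$881,000 + R$542,105.26 = R$1,423,105.26.

R$1,423,105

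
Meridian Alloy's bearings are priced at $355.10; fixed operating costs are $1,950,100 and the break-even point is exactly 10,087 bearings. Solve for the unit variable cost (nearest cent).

$161.77

At break-even, FC = Q × (P − VC), so P − VC = $1,950,100 ÷ 10,087 = $193.3280.
Hence VC = price − CM = $355.10 − $193.3280 = $161.77.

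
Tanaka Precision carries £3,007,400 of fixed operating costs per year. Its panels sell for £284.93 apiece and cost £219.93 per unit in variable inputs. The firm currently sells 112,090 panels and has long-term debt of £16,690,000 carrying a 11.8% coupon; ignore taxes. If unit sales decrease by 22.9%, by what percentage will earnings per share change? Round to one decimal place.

-72.3%

Total contribution margin = 112,090 × £65.00 = £7,285,850.00.
Subtracting fixed costs: EBIT = £7,285,850.00 − £3,007,400 = £4,278,450.00.
Interest = £1,969,420.00, so EBIT − I = £2,309,030.00.
Degree of combined leverage = contribution ÷ (EBIT − I) = £7,285,850.00 ÷ £2,309,030.00 = 3.1554.
EPS therefore changes by 3.1554 × (-22.9%) = -72.3%.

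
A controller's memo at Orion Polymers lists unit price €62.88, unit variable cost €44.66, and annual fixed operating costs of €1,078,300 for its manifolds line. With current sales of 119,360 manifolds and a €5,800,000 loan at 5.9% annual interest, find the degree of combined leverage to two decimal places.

2.88

At 119,360 units, contribution = 119,360 × €18.22 = €2,174,739.20.
Subtracting fixed costs: EBIT = €2,174,739.20 − €1,078,300 = €1,096,439.20. Interest = €342,200.00, so EBIT − I = €754,239.20.
DCL = contribution ÷ (EBIT − I) = €2,174,739.20 ÷ €754,239.20 = 2.8834.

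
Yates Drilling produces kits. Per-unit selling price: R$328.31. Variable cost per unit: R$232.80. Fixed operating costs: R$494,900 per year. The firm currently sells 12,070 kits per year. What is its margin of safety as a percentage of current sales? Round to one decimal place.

57.1%

Contribution margin per unit = R$328.31 − R$232.80 = R$95.51. Break-even units = R$494,900 ÷ R$95.51 = 5,181.66; break-even revenue = 5,181.66 × R$328.31 = R$1,701,189.60.
Current sales = 12,070 × R$328.31 = R$3,962,701.70.
Margin of safety = (R$3,962,701.70 − R$1,701,189.60) ÷ R$3,962,701.70 = 57.1%.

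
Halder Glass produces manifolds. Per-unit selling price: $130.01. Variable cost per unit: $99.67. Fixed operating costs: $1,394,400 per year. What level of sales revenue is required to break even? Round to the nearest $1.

Contribution margin per unit = $130.01 − $99.67 = $30.34, a CM ratio of $30.34 ÷ $130.01 = 0.2334.
Break-even sales = FC ÷ CM ratio = $1,394,400 × $130.01 / $30.34 = $5,975,146.

$5,975,146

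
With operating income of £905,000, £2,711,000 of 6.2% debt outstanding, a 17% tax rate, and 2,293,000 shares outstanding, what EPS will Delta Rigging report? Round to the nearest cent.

£0.27

Pre-tax income = £905,000 − £168,082.00 = £736,918.00.
Net income = £736,918.00 × (1 − 0.17) = £611,641.94.
Per share: £611,641.94 / 2,293,000 shares = £0.27.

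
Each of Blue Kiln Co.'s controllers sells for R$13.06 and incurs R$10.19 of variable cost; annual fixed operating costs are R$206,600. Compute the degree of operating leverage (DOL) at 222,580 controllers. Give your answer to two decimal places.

1.48

At 222,580 units, contribution = 222,580 × R$2.87 = R$638,804.60.
EBIT = R$638,804.60 − R$206,600 = R$432,204.60.
DOL = contribution ÷ EBIT = R$638,804.60 ÷ R$432,204.60 = 1.4780.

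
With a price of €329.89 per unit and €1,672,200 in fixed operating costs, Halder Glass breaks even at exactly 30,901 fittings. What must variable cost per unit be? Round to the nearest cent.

€275.78

Contribution per unit must be FC / Q = €1,672,200 / 30,901 = €54.1148.
Variable cost per unit = €329.89 − €54.1148 = €275.78.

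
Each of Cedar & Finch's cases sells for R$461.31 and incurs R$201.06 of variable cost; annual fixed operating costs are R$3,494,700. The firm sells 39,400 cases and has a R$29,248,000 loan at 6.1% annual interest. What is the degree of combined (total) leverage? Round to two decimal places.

2.06

At 39,400 units, contribution = 39,400 × R$260.25 = R$10,253,850.00.
EBIT = R$10,253,850.00 − R$3,494,700 = R$6,759,150.00. Interest = R$1,784,128.00, so EBIT − I = R$4,975,022.00.
Degree of total leverage = total CM / (EBIT − interest) = R$10,253,850.00 / R$4,975,022.00 = 2.0611.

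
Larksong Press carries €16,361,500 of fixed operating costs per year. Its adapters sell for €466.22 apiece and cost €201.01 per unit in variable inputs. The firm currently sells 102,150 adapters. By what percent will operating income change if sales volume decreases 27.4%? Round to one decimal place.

-69.2%

Total contribution margin = 102,150 × €265.21 = €27,091,201.50.
Subtracting fixed costs: EBIT = €27,091,201.50 − €16,361,500 = €10,729,701.50.
Degree of operating leverage = €27,091,201.50 / €10,729,701.50 = 2.5249.
So EBIT moves 2.5249 × (-27.4%) = -69.2%.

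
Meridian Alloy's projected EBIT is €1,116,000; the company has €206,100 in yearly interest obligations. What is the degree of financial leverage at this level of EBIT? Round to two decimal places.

Interest = €206,100.00.
DFL = EBIT ÷ (EBIT − I) = €1,116,000 ÷ (€1,116,000 − €206,100.00) = €1,116,000 ÷ €909,900.00 = 1.2265.

1.23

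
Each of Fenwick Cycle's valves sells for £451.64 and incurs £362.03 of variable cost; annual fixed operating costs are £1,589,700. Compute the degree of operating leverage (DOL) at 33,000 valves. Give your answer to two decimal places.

Contribution at this volume is 33,000 × £89.61 = £2,957,130.00.
Operating income = contribution − fixed costs = £2,957,130.00 − £1,589,700 = £1,367,430.00.
Degree of operating leverage = £2,957,130.00 / £1,367,430.00 = 2.1625.

2.16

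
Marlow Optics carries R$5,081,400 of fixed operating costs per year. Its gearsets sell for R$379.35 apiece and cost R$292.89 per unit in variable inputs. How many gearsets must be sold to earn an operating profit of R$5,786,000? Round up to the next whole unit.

125,693 gearsets

Contribution margin per unit = R$379.35 − R$292.89 = R$86.46.
Required volume = (fixed costs + target profit) ÷ CM = (R$5,081,400 + R$5,786,000) ÷ R$86.46 = 125,692.81, so 125,693 gearsets.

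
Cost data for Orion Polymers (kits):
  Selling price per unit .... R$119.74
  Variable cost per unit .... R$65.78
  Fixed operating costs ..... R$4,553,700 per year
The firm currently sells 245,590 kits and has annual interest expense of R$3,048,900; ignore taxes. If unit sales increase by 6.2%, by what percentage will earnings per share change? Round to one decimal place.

+14.5%

Contribution at this volume is 245,590 × R$53.96 = R$13,252,036.40.
Operating income = contribution − fixed costs = R$13,252,036.40 − R$4,553,700 = R$8,698,336.40.
After interest of R$3,048,900.00, pre-tax earnings = R$5,649,436.40.
DCL = total CM / (EBIT − I) = R$13,252,036.40 / R$5,649,436.40 = 2.3457.
EPS therefore changes by 2.3457 × (+6.2%) = +14.5%.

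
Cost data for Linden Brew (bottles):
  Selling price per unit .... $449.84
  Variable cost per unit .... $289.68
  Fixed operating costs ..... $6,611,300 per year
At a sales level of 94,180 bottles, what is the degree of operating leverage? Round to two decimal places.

Total contribution margin = 94,180 × $160.16 = $15,083,868.80.
Operating income = contribution − fixed costs = $15,083,868.80 − $6,611,300 = $8,472,568.80.
So DOL = total CM / EBIT = $15,083,868.80 / $8,472,568.80 = 1.7803.

1.78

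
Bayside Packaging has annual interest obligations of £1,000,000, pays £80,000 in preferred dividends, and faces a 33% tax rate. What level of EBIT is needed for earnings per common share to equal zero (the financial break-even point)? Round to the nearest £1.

£1,119,403

Grossing the preferred dividend up to pre-tax terms: £80,000 / (1 − 0.33) = £119,402.99.
EPS = 0 when EBIT covers interest plus the pre-tax preferred burden: £1,000,000 + £119,402.99 = £1,119,402.99.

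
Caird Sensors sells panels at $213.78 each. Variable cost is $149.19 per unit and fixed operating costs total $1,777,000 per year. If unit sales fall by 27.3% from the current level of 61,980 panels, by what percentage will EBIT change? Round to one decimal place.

Total contribution margin = 61,980 × $64.59 = $4,003,288.20.
Operating income = contribution − fixed costs = $4,003,288.20 − $1,777,000 = $2,226,288.20.
Degree of operating leverage = $4,003,288.20 / $2,226,288.20 = 1.7982.
So EBIT moves 1.7982 × (-27.3%) = -49.1%.

-49.1%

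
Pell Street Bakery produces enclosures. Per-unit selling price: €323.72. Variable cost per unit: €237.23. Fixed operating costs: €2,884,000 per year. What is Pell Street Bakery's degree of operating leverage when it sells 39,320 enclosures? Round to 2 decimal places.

Contribution at this volume is 39,320 × €86.49 = €3,400,786.80.
EBIT = €3,400,786.80 − €2,884,000 = €516,786.80.
Degree of operating leverage = €3,400,786.80 / €516,786.80 = 6.5806.

6.58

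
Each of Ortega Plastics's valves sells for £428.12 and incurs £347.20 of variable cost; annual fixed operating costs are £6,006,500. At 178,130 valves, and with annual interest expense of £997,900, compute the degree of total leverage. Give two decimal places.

1.95

At 178,130 units, contribution = 178,130 × £80.92 = £14,414,279.60.
Operating income = contribution − fixed costs = £14,414,279.60 − £6,006,500 = £8,407,779.60. Interest = £997,900.00.
DOL = £14,414,279.60 ÷ £8,407,779.60 = 1.7144; DFL = £8,407,779.60 ÷ £7,409,879.60 = 1.1347.
DCL = DOL × DFL = 1.7144 × 1.1347 = 1.9453.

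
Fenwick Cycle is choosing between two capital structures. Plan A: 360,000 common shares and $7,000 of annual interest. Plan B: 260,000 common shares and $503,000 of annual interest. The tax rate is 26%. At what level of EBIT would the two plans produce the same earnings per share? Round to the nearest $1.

At indifference, (EBIT − 7,000)(1 − t)/360,000 = (EBIT − 503,000)(1 − t)/260,000.
Cancelling (1 − t) and cross-multiplying: 260,000·(EBIT − 7,000) = 360,000·(EBIT − 503,000).
Solving, EBIT = (503,000·360,000 − 7,000·260,000) / (360,000 − 260,000) = 179,260,000,000 / 100,000 = 1,792,600.00.

$1,792,600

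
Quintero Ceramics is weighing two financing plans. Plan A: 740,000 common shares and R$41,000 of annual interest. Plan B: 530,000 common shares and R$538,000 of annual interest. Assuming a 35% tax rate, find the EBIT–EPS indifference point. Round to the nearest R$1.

R$1,792,333

Set EPS_A = EPS_B: (EBIT − R$41,000)(1 − 0.35) ÷ 740,000 = (EBIT − R$538,000)(1 − 0.35) ÷ 530,000.
Cancelling (1 − t) and cross-multiplying: 530,000·(EBIT − 41,000) = 740,000·(EBIT − 538,000).
EBIT × (740,000 − 530,000) = 538,000 × 740,000 − 41,000 × 530,000 = 376,390,000,000, so EBIT = 376,390,000,000 ÷ 210,000 = 1,792,333.33.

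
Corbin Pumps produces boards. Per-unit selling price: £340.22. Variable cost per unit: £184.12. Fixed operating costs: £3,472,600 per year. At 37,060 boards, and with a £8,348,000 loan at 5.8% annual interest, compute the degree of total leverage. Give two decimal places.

3.16

At 37,060 units, contribution = 37,060 × £156.10 = £5,785,066.00.
Subtracting fixed costs: EBIT = £5,785,066.00 − £3,472,600 = £2,312,466.00. Interest = £484,184.00.
DOL = £5,785,066.00 ÷ £2,312,466.00 = 2.5017; DFL = £2,312,466.00 ÷ £1,828,282.00 = 1.2648.
DCL = DOL × DFL = 2.5017 × 1.2648 = 3.1642.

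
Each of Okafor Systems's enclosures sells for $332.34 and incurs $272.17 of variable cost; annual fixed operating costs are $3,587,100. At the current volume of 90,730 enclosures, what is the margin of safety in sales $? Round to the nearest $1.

Unit CM = price − variable cost = $332.34 − $272.17 = $60.17. Break-even units = $3,587,100 ÷ $60.17 = 59,616.09; break-even revenue = 59,616.09 × $332.34 = $19,812,810.60.
Current sales = 90,730 × $332.34 = $30,153,208.20.
Margin of safety = $30,153,208.20 − $19,812,810.60 = $10,340,398.

$10,340,398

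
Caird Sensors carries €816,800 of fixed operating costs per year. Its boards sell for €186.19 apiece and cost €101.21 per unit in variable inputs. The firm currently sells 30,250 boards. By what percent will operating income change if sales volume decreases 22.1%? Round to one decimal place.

-32.4%

Total contribution margin = 30,250 × €84.98 = €2,570,645.00.
EBIT = €2,570,645.00 − €816,800 = €1,753,845.00.
Degree of operating leverage = €2,570,645.00 / €1,753,845.00 = 1.4657.
So EBIT moves 1.4657 × (-22.1%) = -32.4%.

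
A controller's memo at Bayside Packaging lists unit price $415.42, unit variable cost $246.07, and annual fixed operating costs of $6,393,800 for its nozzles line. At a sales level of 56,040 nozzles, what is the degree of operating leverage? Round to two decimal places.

3.06

At 56,040 units, contribution = 56,040 × $169.35 = $9,490,374.00.
EBIT = $9,490,374.00 − $6,393,800 = $3,096,574.00.
So DOL = total CM / EBIT = $9,490,374.00 / $3,096,574.00 = 3.0648.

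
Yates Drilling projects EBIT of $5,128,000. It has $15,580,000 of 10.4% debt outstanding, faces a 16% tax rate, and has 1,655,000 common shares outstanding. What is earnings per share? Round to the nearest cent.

Pre-tax income = $5,128,000 − $1,620,320.00 = $3,507,680.00.
After tax at 16%: net income = $3,507,680.00 × 0.84 = $2,946,451.20.
EPS = $2,946,451.20 ÷ 1,655,000 = $1.78.

$1.78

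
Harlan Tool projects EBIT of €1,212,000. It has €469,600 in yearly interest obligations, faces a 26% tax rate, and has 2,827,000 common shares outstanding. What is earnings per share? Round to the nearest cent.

Pre-tax income = €1,212,000 − €469,600.00 = €742,400.00.
After tax at 26%: net income = €742,400.00 × 0.74 = €549,376.00.
EPS = €549,376.00 ÷ 2,827,000 = €0.19.

€0.19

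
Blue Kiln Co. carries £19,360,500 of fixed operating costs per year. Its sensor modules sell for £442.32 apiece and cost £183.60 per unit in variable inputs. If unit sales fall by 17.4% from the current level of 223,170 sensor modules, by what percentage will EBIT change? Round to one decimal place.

At 223,170 units, contribution = 223,170 × £258.72 = £57,738,542.40.
Operating income = contribution − fixed costs = £57,738,542.40 − £19,360,500 = £38,378,042.40.
So DOL = total CM / EBIT = £57,738,542.40 / £38,378,042.40 = 1.5045.
So EBIT moves 1.5045 × (-17.4%) = -26.2%.

-26.2%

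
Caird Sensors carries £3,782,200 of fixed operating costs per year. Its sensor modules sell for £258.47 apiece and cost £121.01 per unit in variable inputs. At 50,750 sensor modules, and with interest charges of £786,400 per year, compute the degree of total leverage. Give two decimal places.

2.90

Total contribution margin = 50,750 × £137.46 = £6,976,095.00.
EBIT = £6,976,095.00 − £3,782,200 = £3,193,895.00. Interest = £786,400.00.
DOL = £6,976,095.00 ÷ £3,193,895.00 = 2.1842; DFL = £3,193,895.00 ÷ £2,407,495.00 = 1.3266.
DCL = DOL × DFL = 2.1842 × 1.3266 = 2.8976.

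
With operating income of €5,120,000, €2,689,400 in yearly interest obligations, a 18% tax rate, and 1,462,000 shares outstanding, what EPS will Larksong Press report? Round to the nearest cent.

Pre-tax income = €5,120,000 − €2,689,400.00 = €2,430,600.00.
Net income = €2,430,600.00 × (1 − 0.18) = €1,993,092.00.
Per share: €1,993,092.00 / 1,462,000 shares = €1.36.

€1.36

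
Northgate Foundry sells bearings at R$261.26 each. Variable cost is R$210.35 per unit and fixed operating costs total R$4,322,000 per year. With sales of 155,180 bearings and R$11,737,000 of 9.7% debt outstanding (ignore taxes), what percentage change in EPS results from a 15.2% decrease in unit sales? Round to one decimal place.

Contribution at this volume is 155,180 × R$50.91 = R$7,900,213.80.
Subtracting fixed costs: EBIT = R$7,900,213.80 − R$4,322,000 = R$3,578,213.80.
After interest of R$1,138,489.00, pre-tax earnings = R$2,439,724.80.
DCL = total CM / (EBIT − I) = R$7,900,213.80 / R$2,439,724.80 = 3.2382.
EPS therefore changes by 3.2382 × (-15.2%) = -49.2%.

-49.2%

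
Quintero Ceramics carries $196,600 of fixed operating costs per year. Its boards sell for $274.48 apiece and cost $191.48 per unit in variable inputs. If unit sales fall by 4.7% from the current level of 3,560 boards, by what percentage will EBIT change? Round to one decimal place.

-14.0%

Total contribution margin = 3,560 × $83.00 = $295,480.00.
EBIT = $295,480.00 − $196,600 = $98,880.00.
So DOL = total CM / EBIT = $295,480.00 / $98,880.00 = 2.9883.
%ΔEBIT = DOL × %ΔSales = 2.9883 × -4.7% = -14.0%.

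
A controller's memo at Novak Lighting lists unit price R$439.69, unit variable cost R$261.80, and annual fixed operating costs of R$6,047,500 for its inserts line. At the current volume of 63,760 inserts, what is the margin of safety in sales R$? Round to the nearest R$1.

Contribution margin per unit = R$439.69 − R$261.80 = R$177.89. Break-even units = R$6,047,500 ÷ R$177.89 = 33,995.73; break-even revenue = 33,995.73 × R$439.69 = R$14,947,581.51.
Current sales = 63,760 × R$439.69 = R$28,034,634.40.
Margin of safety = R$28,034,634.40 − R$14,947,581.51 = R$13,087,053.

R$13,087,053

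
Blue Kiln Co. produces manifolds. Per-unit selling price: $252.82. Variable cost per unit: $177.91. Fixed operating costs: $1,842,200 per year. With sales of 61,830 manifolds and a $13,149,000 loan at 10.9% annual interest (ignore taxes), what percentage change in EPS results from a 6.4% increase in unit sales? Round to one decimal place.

At 61,830 units, contribution = 61,830 × $74.91 = $4,631,685.30.
EBIT = $4,631,685.30 − $1,842,200 = $2,789,485.30.
Interest = $1,433,241.00, so EBIT − I = $1,356,244.30.
DCL = total CM / (EBIT − I) = $4,631,685.30 / $1,356,244.30 = 3.4151.
%ΔEPS = DCL × %ΔSales = 3.4151 × +6.4% = +21.9%.

+21.9%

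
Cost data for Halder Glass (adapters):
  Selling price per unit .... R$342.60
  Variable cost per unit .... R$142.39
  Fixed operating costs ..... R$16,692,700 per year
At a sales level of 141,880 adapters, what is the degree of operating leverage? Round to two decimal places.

2.43

Contribution at this volume is 141,880 × R$200.21 = R$28,405,794.80.
Operating income = contribution − fixed costs = R$28,405,794.80 − R$16,692,700 = R$11,713,094.80.
DOL = contribution ÷ EBIT = R$28,405,794.80 ÷ R$11,713,094.80 = 2.4251.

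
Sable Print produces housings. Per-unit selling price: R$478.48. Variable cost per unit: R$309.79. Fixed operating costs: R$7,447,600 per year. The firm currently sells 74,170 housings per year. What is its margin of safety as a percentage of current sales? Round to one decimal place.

Unit CM = price − variable cost = R$478.48 − R$309.79 = R$168.69. Break-even units = R$7,447,600 ÷ R$168.69 = 44,149.62; break-even revenue = 44,149.62 × R$478.48 = R$21,124,711.89.
Actual sales revenue = 74,170 × R$478.48 = R$35,488,861.60.
Margin of safety = (R$35,488,861.60 − R$21,124,711.89) ÷ R$35,488,861.60 = 40.5%.

40.5%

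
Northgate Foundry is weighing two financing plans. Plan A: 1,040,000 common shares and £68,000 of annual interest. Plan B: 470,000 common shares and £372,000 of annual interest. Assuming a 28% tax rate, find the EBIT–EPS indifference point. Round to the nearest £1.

£622,667

At indifference, (EBIT − 68,000)(1 − t)/1,040,000 = (EBIT − 372,000)(1 − t)/470,000.
The (1 − t) factor cancels: (EBIT − 68,000) × 470,000 = (EBIT − 372,000) × 1,040,000.
Solving, EBIT = (372,000·1,040,000 − 68,000·470,000) / (1,040,000 − 470,000) = 354,920,000,000 / 570,000 = 622,666.67.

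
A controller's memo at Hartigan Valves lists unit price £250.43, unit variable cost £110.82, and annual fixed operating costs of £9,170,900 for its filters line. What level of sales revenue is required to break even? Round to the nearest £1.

CM per unit = £250.43 − £110.82 = £139.61; CM ratio = £139.61 / £250.43 = 0.5575.
Break-even sales = FC ÷ CM ratio = £9,170,900 × £250.43 / £139.61 = £16,450,602.

£16,450,602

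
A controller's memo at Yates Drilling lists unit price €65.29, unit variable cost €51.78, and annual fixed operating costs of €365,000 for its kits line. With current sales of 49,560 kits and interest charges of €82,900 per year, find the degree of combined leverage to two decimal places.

Contribution at this volume is 49,560 × €13.51 = €669,555.60.
Operating income = contribution − fixed costs = €669,555.60 − €365,000 = €304,555.60. Interest = €82,900.00.
DOL = €669,555.60 ÷ €304,555.60 = 2.1985; DFL = €304,555.60 ÷ €221,655.60 = 1.3740.
DCL = DOL × DFL = 2.1985 × 1.3740 = 3.0207.

3.02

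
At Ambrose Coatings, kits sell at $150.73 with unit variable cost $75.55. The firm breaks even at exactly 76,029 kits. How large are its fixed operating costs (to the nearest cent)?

$5,715,860.22

Contribution margin per unit = $150.73 − $75.55 = $75.18.
Since BE = FC / CM, FC = 76,029 × $75.18 = $5,715,860.22.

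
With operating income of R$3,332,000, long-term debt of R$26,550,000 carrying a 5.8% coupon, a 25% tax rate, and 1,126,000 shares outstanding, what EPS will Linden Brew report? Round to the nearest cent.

R$1.19

Pre-tax income = R$3,332,000 − R$1,539,900.00 = R$1,792,100.00.
Net income = R$1,792,100.00 × (1 − 0.25) = R$1,344,075.00.
Per share: R$1,344,075.00 / 1,126,000 shares = R$1.19.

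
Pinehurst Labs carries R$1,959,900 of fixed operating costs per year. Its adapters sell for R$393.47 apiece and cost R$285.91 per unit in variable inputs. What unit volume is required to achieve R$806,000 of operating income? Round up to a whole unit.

25,715 adapters

Contribution margin per unit = R$393.47 − R$285.91 = R$107.56.
Units = (FC + target) / CM = (R$1,959,900 + R$806,000) / R$107.56 = 25,714.95, so 25,715 adapters.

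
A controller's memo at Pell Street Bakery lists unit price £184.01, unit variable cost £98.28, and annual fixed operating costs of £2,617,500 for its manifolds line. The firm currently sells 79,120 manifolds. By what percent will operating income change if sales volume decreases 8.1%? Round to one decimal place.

Contribution at this volume is 79,120 × £85.73 = £6,782,957.60.
EBIT = £6,782,957.60 − £2,617,500 = £4,165,457.60.
So DOL = total CM / EBIT = £6,782,957.60 / £4,165,457.60 = 1.6284.
%ΔEBIT = DOL × %ΔSales = 1.6284 × -8.1% = -13.2%.

-13.2%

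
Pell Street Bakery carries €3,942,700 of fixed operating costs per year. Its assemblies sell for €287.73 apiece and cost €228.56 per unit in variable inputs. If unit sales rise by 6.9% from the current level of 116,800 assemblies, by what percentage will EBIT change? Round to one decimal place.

+16.1%

Contribution at this volume is 116,800 × €59.17 = €6,911,056.00.
Operating income = contribution − fixed costs = €6,911,056.00 − €3,942,700 = €2,968,356.00.
So DOL = total CM / EBIT = €6,911,056.00 / €2,968,356.00 = 2.3282.
%ΔEBIT = DOL × %ΔSales = 2.3282 × +6.9% = +16.1%.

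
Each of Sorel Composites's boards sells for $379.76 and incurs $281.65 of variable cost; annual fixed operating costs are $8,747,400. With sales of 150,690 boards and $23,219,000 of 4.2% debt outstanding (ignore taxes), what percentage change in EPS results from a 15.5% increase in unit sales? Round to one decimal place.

Total contribution margin = 150,690 × $98.11 = $14,784,195.90.
EBIT = $14,784,195.90 − $8,747,400 = $6,036,795.90.
Interest = $975,198.00, so EBIT − I = $5,061,597.90.
Degree of combined leverage = contribution ÷ (EBIT − I) = $14,784,195.90 ÷ $5,061,597.90 = 2.9209.
EPS therefore changes by 2.9209 × (+15.5%) = +45.3%.

+45.3%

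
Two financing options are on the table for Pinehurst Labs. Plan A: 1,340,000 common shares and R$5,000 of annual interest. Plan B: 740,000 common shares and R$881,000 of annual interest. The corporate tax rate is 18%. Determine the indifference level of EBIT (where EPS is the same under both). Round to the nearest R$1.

R$1,961,400

Set EPS_A = EPS_B: (EBIT − R$5,000)(1 − 0.18) ÷ 1,340,000 = (EBIT − R$881,000)(1 − 0.18) ÷ 740,000.
The (1 − t) factor cancels: (EBIT − 5,000) × 740,000 = (EBIT − 881,000) × 1,340,000.
Solving, EBIT = (881,000·1,340,000 − 5,000·740,000) / (1,340,000 − 740,000) = 1,176,840,000,000 / 600,000 = 1,961,400.00.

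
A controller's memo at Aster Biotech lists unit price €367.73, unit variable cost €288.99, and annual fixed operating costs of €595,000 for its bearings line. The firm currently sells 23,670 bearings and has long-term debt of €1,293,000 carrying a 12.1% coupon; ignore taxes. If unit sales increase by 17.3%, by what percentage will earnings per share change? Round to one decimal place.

+29.0%

Total contribution margin = 23,670 × €78.74 = €1,863,775.80.
EBIT = €1,863,775.80 − €595,000 = €1,268,775.80.
After interest of €156,453.00, pre-tax earnings = €1,112,322.80.
DCL = total CM / (EBIT − I) = €1,863,775.80 / €1,112,322.80 = 1.6756.
EPS therefore changes by 1.6756 × (+17.3%) = +29.0%.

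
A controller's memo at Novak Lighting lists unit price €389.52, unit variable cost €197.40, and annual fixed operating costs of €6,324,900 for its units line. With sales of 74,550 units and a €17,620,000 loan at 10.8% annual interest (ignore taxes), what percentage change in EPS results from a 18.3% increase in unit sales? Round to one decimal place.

Contribution at this volume is 74,550 × €192.12 = €14,322,546.00.
Subtracting fixed costs: EBIT = €14,322,546.00 − €6,324,900 = €7,997,646.00.
After interest of €1,902,960.00, pre-tax earnings = €6,094,686.00.
Degree of combined leverage = contribution ÷ (EBIT − I) = €14,322,546.00 ÷ €6,094,686.00 = 2.3500.
EPS therefore changes by 2.3500 × (+18.3%) = +43.0%.

+43.0%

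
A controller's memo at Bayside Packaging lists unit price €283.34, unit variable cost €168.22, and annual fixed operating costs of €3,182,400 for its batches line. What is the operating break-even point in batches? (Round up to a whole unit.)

Contribution margin per unit = €283.34 − €168.22 = €115.12.
Units to break even: €3,182,400 ÷ €115.12 = 27,644.20, rounded up to 27,645.

27,645 batches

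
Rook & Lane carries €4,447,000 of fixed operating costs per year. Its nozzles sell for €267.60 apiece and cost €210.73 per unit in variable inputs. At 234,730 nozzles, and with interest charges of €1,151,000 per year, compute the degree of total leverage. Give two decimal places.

1.72

At 234,730 units, contribution = 234,730 × €56.87 = €13,349,095.10.
EBIT = €13,349,095.10 − €4,447,000 = €8,902,095.10. Interest = €1,151,000.00, so EBIT − I = €7,751,095.10.
Degree of total leverage = total CM / (EBIT − interest) = €13,349,095.10 / €7,751,095.10 = 1.7222.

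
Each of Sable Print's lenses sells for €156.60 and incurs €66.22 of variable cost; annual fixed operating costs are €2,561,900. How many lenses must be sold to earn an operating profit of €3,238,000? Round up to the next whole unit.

Unit CM = price − variable cost = €156.60 − €66.22 = €90.38.
Required volume = (fixed costs + target profit) ÷ CM = (€2,561,900 + €3,238,000) ÷ €90.38 = 64,172.38, so 64,173 lenses.

64,173 lenses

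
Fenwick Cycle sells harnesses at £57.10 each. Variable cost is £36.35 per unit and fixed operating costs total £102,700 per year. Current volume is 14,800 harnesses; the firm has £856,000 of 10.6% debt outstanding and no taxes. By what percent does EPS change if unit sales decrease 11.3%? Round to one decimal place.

-30.5%

Contribution at this volume is 14,800 × £20.75 = £307,100.00.
Operating income = contribution − fixed costs = £307,100.00 − £102,700 = £204,400.00.
Interest = £90,736.00, so EBIT − I = £113,664.00.
DCL = total CM / (EBIT − I) = £307,100.00 / £113,664.00 = 2.7018.
EPS therefore changes by 2.7018 × (-11.3%) = -30.5%.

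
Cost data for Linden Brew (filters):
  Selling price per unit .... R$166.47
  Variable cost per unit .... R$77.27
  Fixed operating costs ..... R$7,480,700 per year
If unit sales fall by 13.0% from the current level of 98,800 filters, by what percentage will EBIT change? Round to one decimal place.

-86.0%

Total contribution margin = 98,800 × R$89.20 = R$8,812,960.00.
EBIT = R$8,812,960.00 − R$7,480,700 = R$1,332,260.00.
DOL = contribution ÷ EBIT = R$8,812,960.00 ÷ R$1,332,260.00 = 6.6150.
Operating income changes by 6.6150 × -13.0% = -86.0%.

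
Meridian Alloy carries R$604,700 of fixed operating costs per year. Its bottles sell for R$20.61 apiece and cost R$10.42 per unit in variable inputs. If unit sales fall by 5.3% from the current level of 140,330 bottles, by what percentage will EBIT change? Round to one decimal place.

-9.2%

At 140,330 units, contribution = 140,330 × R$10.19 = R$1,429,962.70.
EBIT = R$1,429,962.70 − R$604,700 = R$825,262.70.
Degree of operating leverage = R$1,429,962.70 / R$825,262.70 = 1.7327.
%ΔEBIT = DOL × %ΔSales = 1.7327 × -5.3% = -9.2%.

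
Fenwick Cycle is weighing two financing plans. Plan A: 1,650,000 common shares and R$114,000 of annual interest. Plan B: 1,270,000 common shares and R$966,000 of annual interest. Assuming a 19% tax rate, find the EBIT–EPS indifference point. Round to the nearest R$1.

At indifference, (EBIT − 114,000)(1 − t)/1,650,000 = (EBIT − 966,000)(1 − t)/1,270,000.
The (1 − t) factor cancels: (EBIT − 114,000) × 1,270,000 = (EBIT − 966,000) × 1,650,000.
Solving, EBIT = (966,000·1,650,000 − 114,000·1,270,000) / (1,650,000 − 1,270,000) = 1,449,120,000,000 / 380,000 = 3,813,473.68.

R$3,813,474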